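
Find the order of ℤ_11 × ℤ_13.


|A × B| = |A| · |B|
|ℤ_11 × ℤ_13| = 11 × 13 = 143

|ℤ_11 × ℤ_13| = 143


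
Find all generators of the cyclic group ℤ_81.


g generates ℤ_n iff gcd(g,n) = 1
Prime factors of 81: 3
Generators are g ∈ {1,...,80} not divisible by any of these primes.
Generators: {1, 2, 4, 5, 7, 8, 10, 11, 13, 14, 16, 17, 19, 20, 22, 23, 25, 26, 28, 29, 31, 32, 34, 35, 37, 38, 40, 41, 43, 44, 46, 47, 49, 50, 52, 53, 55, 56, 58, 59, 61, 62, 64, 65, 67, 68, 70, 71, 73, 74, 76, 77, 79, 80}
Number of generators = φ(81) = 54

Generators of ℤ_81 = {1, 2, 4, 5, 7, 8, 10, 11, 13, 14, 16, 17, 19, 20, 22, 23, 25, 26, 28, 29, 31, 32, 34, 35, 37, 38, 40, 41, 43, 44, 46, 47, 49, 50, 52, 53, 55, 56, 58, 59, 61, 62, 64, 65, 67, 68, 70, 71, 73, 74, 76, 77, 79, 80}


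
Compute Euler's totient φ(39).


Factor n: 39 = 3 × 13
φ(n) = n · ∏(1 - 1/p) over distinct primes p | n
φ(39) = 39 · (1 - 1/3) · (1 - 1/13) = 24

φ(39) = 24


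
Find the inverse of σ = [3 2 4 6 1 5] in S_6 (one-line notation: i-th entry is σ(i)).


To find σ⁻¹, swap domain and range:
σ(1) = 3 → σ⁻¹(3) = 1
σ(2) = 2 → σ⁻¹(2) = 2
σ(3) = 4 → σ⁻¹(4) = 3
σ(4) = 6 → σ⁻¹(6) = 4
σ(5) = 1 → σ⁻¹(1) = 5
σ(6) = 5 → σ⁻¹(5) = 6

σ⁻¹ = [5 2 1 3 6 4]


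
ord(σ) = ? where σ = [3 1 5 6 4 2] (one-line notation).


Cycle decomposition: (1 3 5 4 6 2)
Cycle lengths: 6
Order = lcm(6) = 6

ord(σ) = 6


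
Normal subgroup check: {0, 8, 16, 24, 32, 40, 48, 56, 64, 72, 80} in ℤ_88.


H = {0, 8, 16, 24, 32, 40, 48, 56, 64, 72, 80} in ℤ_88
ℤ_88 is abelian; every subgroup of an abelian group is normal

Yes, normal subgroup


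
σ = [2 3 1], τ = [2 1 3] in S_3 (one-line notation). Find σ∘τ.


σ∘τ: apply τ first, then σ
1 →τ 2 →σ 3
2 →τ 1 →σ 2
3 →τ 3 →σ 1

σ∘τ = [3 2 1]


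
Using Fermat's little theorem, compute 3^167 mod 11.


Fermat's little theorem: if p is prime and gcd(a,p)=1, then a^(p-1) ≡ 1 (mod p)
p = 11 is prime, gcd(3,11) = 1
Reduce exponent: 167 mod 10 = 7
So 3^167 ≡ 3^7 (mod 11)
3^7 mod 11 = 9

3^167 ≡ 9 (mod 11)


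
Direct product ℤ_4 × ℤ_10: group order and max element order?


|ℤ_4 × ℤ_10| = 4 × 10 = 40
Max element order = lcm(4,10) = 20
Cyclic? No (gcd=2)

|ℤ_4×ℤ_10| = 40, max element order = 20


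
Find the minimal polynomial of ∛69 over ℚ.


∛69 satisfies x³ - 69 = 0, irreducible over ℚ (no rational root; 69 is not a perfect cube)

Minimal polynomial: x³ - 69


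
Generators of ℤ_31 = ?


g generates ℤ_n iff gcd(g,n) = 1
Prime factors of 31: 31
Generators are g ∈ {1,...,30} not divisible by any of these primes.
Generators: {1, 2, 3, 4, 5, 6, 7, 8, 9, 10, 11, 12, 13, 14, 15, 16, 17, 18, 19, 20, 21, 22, 23, 24, 25, 26, 27, 28, 29, 30}
Number of generators = φ(31) = 30

Generators of ℤ_31 = {1, 2, 3, 4, 5, 6, 7, 8, 9, 10, 11, 12, 13, 14, 15, 16, 17, 18, 19, 20, 21, 22, 23, 24, 25, 26, 27, 28, 29, 30}


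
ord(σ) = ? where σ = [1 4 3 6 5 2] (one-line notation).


Cycle decomposition: (2 4 6)
Cycle lengths: 3
Order = lcm(3) = 3

ord(σ) = 3


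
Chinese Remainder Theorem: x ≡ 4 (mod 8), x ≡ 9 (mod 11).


m₁ = 8, m₂ = 11, gcd = 1, so CRT applies. M = m₁·m₂ = 88
Let M₁ = M/m₁ = 11, M₂ = M/m₂ = 8
Find y₁ ≡ M₁⁻¹ (mod m₁): 11⁻¹ ≡ 3 (mod 8)
Find y₂ ≡ M₂⁻¹ (mod m₂): 8⁻¹ ≡ 7 (mod 11)
x = a₁·M₁·y₁ + a₂·M₂·y₂ = 4·11·3 + 9·8·7 = 636
Reduce mod 88: x ≡ 20
Check: 20 mod 8 = 4 ✓, 20 mod 11 = 9 ✓

x ≡ 20 (mod 88)


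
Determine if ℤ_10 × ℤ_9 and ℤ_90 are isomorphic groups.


Comparing ℤ_10 × ℤ_9 and ℤ_90:
gcd(10,9) = 1, so ℤ_10 × ℤ_9 ≅ ℤ_90 (CRT)

Yes, ℤ_10 × ℤ_9 ≅ ℤ_90


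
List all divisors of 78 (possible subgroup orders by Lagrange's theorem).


Lagrange's theorem: |H| divides |G|
|G| = 78
Divisors of 78: 1, 2, 3, 6, 13, 26, 39, 78

Possible subgroup orders: {1, 2, 3, 6, 13, 26, 39, 78}


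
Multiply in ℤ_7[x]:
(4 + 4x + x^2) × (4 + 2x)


Expand and collect like terms; reduce coefficients mod 7:
x^0: 4·4 = 16 ≡ 2 (mod 7)
x^1: 4·2 + 4·4 = 24 ≡ 3 (mod 7)
x^2: 4·2 + 1·4 = 12 ≡ 5 (mod 7)
x^3: 1·2 = 2 ≡ 2 (mod 7)
Result: 2 + 3x + 5x^2 + 2x^3

f · g = 2 + 3x + 5x^2 + 2x^3


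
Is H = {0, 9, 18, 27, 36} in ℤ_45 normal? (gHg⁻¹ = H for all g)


H = {0, 9, 18, 27, 36} in ℤ_45
ℤ_45 is abelian; every subgroup of an abelian group is normal

Yes, normal subgroup


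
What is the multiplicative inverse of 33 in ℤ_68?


Use the extended Euclidean algorithm to write 1 = 33·s + 68·t; then s mod 68 is the inverse.
Euclidean algorithm:
  33 = 0·68 + 33
  68 = 2·33 + 2
  33 = 16·2 + 1
  2 = 2·1 + 0
gcd(33,68) = 1
Back-substitution gives: 33·(33) + 68·(-16) = 1
So 33⁻¹ ≡ 33 ≡ 33 (mod 68)
Check: 33 × 33 = 1089 ≡ 1 (mod 68) ✓

33⁻¹ ≡ 33 (mod 68)


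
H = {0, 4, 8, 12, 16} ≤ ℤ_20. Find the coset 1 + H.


1 + H = {1 + h (mod 20) : h ∈ H}
1+0=1, 1+4=5, 1+8=9, 1+12=13, 1+16=17

1 + H = {1, 5, 9, 13, 17}


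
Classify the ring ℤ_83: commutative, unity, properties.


ℤ_83 is a commutative ring with unity 1; 83 is prime, so ℤ_83 is a field (hence an integral domain)
Commutative: Yes
Integral domain: Yes
Has unity: Yes

ℤ_83: Commutative=Yes, Unity=Yes


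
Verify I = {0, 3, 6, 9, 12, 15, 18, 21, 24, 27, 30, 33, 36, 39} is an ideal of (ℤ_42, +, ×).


Check ideal conditions for I = {0, 3, 6, 9, 12, 15, 18, 21, 24, 27, 30, 33, 36, 39} in ℤ_42:
(1) I is an additive subgroup? Yes
(2) For r ∈ ℤ_42 and a ∈ I: r·a ∈ I? Yes

Yes, I is an ideal of ℤ_42


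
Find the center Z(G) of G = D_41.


Z(G) = {g ∈ G | gx = xg for all x ∈ G}
For odd n, Z(D_n) = {e}: no nontrivial rotation commutes with all reflections

Z(D_41) = {e}


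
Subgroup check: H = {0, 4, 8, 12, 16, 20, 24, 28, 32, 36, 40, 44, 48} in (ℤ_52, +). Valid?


Subgroup test for H = {0, 4, 8, 12, 16, 20, 24, 28, 32, 36, 40, 44, 48} in (ℤ_52, +):
(1) 0 ∈ H? Yes
(2) Closure: for all a,b ∈ H, (a+b) mod 52 ∈ H? Yes
(3) Inverses: for all a ∈ H, -a mod 52 ∈ H? Yes

Yes, H is a subgroup of ℤ_52


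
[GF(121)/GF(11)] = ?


GF(121) = GF(11^2), so the extension degree is 2

[GF(121)/GF(11)] = 2


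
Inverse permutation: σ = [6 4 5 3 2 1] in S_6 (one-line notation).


To find σ⁻¹, swap domain and range:
σ(1) = 6 → σ⁻¹(6) = 1
σ(2) = 4 → σ⁻¹(4) = 2
σ(3) = 5 → σ⁻¹(5) = 3
σ(4) = 3 → σ⁻¹(3) = 4
σ(5) = 2 → σ⁻¹(2) = 5
σ(6) = 1 → σ⁻¹(1) = 6

σ⁻¹ = [6 5 4 2 3 1]


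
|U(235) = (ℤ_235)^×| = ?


U(n) is the group of units mod n; |U(n)| = φ(n)
|U(235)| = φ(235) = 184

|U(235) = (ℤ_235)^×| = 184


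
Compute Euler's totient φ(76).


Factor n: 76 = 2^2 × 19
φ(n) = n · ∏(1 - 1/p) over distinct primes p | n
φ(76) = 76 · (1 - 1/2) · (1 - 1/19) = 36

φ(76) = 36


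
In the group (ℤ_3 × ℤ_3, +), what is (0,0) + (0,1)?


Operation: componentwise addition mod (3, 3)
(0,0) + (0,1) = ((a₁+b₁) mod 3, (a₂+b₂) mod 3) with a = (0,0), b = (0,1)

(0,0) + (0,1) = (0,1)


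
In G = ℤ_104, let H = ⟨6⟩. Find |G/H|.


|⟨6⟩| = n / gcd(6, 104) = 104 / 2 = 52
H is normal (ℤ_104 is abelian).
|G/H| = |G| / |H| = 104 / 52 = 2

|G/H| = 2


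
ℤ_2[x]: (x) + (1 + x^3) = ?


Add coefficients mod 2:
x^0: 0 + 1 = 1 (mod 2)
x^1: 1 + 0 = 1 (mod 2)
x^2: 0 + 0 = 0 (mod 2)
x^3: 0 + 1 = 1 (mod 2)
Result: 1 + x + x^3

f + g = 1 + x + x^3


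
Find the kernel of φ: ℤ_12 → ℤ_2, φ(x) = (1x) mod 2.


Kernel = preimage of identity
ker(φ) = {x ∈ ℤ_12 : 1x ≡ 0 (mod 2)}. Since 2 | 12, φ is well-defined. The kernel is the cyclic subgroup ⟨2⟩ of ℤ_12 (order 6), i.e. {0, 2, 4, 6, 8, 10}

ker(φ) = {0, 2, 4, 6, 8, 10}


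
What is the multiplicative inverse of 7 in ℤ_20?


Use the extended Euclidean algorithm to write 1 = 7·s + 20·t; then s mod 20 is the inverse.
Euclidean algorithm:
  7 = 0·20 + 7
  20 = 2·7 + 6
  7 = 1·6 + 1
  6 = 6·1 + 0
gcd(7,20) = 1
Back-substitution gives: 7·(3) + 20·(-1) = 1
So 7⁻¹ ≡ 3 ≡ 3 (mod 20)
Check: 7 × 3 = 21 ≡ 1 (mod 20) ✓

7⁻¹ ≡ 3 (mod 20)


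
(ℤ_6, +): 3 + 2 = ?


Operation: addition mod 6
3 + 2 = (a + b) mod 6 with a = 3, b = 2

3 + 2 = 5


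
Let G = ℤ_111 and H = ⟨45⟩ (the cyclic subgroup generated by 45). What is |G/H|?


|⟨45⟩| = n / gcd(45, 111) = 111 / 3 = 37
H is normal (ℤ_111 is abelian).
|G/H| = |G| / |H| = 111 / 37 = 3

|G/H| = 3


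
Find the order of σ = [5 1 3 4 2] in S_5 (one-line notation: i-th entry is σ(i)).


Cycle decomposition: (1 5 2)
Cycle lengths: 3
Order = lcm(3) = 3

ord(σ) = 3


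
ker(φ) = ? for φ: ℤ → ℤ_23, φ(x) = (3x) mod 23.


Kernel = preimage of identity
ker(φ) = {x ∈ ℤ : 3x ≡ 0 (mod 23)}. gcd(3,23) = 1, so 3x ≡ 0 (mod 23) ⟺ x ≡ 0 (mod 23/1 = 23). Hence ker(φ) = 23ℤ

ker(φ) = 23ℤ


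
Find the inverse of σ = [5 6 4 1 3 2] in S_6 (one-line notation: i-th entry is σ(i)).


To find σ⁻¹, swap domain and range:
σ(1) = 5 → σ⁻¹(5) = 1
σ(2) = 6 → σ⁻¹(6) = 2
σ(3) = 4 → σ⁻¹(4) = 3
σ(4) = 1 → σ⁻¹(1) = 4
σ(5) = 3 → σ⁻¹(3) = 5
σ(6) = 2 → σ⁻¹(2) = 6

σ⁻¹ = [4 6 5 3 1 2]


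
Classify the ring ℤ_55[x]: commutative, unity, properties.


ℤ_55 has zero divisors (5·11 ≡ 0), and these lift to constant zero divisors in ℤ_55[x]; so not an integral domain
Commutative: Yes
Integral domain: No
Has unity: Yes

ℤ_55[x]: Commutative=Yes, Unity=Yes


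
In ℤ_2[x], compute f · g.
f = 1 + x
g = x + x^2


Expand and collect like terms; reduce coefficients mod 2:
x^0: 1·0 = 0 ≡ 0 (mod 2)
x^1: 1·1 + 1·0 = 1 ≡ 1 (mod 2)
x^2: 1·1 + 1·1 = 2 ≡ 0 (mod 2)
x^3: 1·1 = 1 ≡ 1 (mod 2)
Result: x + x^3

f · g = x + x^3


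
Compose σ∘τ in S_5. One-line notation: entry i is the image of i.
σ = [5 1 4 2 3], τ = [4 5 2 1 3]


σ∘τ: apply τ first, then σ
1 →τ 4 →σ 2
2 →τ 5 →σ 3
3 →τ 2 →σ 1
4 →τ 1 →σ 5
5 →τ 3 →σ 4

σ∘τ = [2 3 1 5 4]


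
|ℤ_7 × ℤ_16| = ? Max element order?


|ℤ_7 × ℤ_16| = 7 × 16 = 112
Max element order = lcm(7,16) = 112
Cyclic? Yes (gcd=1)

|ℤ_7×ℤ_16| = 112, max element order = 112


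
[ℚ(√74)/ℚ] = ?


√74 has minimal polynomial x² - 74 (irreducible over ℚ since 74 is squarefree)

[ℚ(√74)/ℚ] = 2


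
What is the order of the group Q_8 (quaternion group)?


Q_8 = {±1, ±i, ±j, ±k}
|Q_8| = 8

|Q_8 (quaternion group)| = 8


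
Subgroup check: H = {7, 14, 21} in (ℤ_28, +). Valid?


Subgroup test for H = {7, 14, 21} in (ℤ_28, +):
(1) 0 ∈ H? No
(2) Closure: for all a,b ∈ H, (a+b) mod 28 ∈ H? No  [counterexample: 7 + 21 = 0 ∉ H]
(3) Inverses: for all a ∈ H, -a mod 28 ∈ H? Yes

No, H is not a subgroup of ℤ_28


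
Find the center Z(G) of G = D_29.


Z(G) = {g ∈ G | gx = xg for all x ∈ G}
For odd n, Z(D_n) = {e}: no nontrivial rotation commutes with all reflections

Z(D_29) = {e}


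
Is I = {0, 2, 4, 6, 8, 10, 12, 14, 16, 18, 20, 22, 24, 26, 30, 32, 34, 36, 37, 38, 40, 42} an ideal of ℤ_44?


Check ideal conditions for I = {0, 2, 4, 6, 8, 10, 12, 14, 16, 18, 20, 22, 24, 26, 30, 32, 34, 36, 37, 38, 40, 42} in ℤ_44:
(1) I is an additive subgroup? No
(2) For r ∈ ℤ_44 and a ∈ I: r·a ∈ I? No  [counterexample: r=2, a=14, r·a mod 44 = 28 ∉ I]

No, I is not an ideal of ℤ_44


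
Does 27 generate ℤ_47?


g generates ℤ_n iff gcd(g, n) = 1
gcd(27, 47) = 1
Since gcd = 1, 27 is a generator.

Yes, 27 generates ℤ_47


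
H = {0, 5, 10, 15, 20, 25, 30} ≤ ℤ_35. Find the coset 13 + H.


13 + H = {13 + h (mod 35) : h ∈ H}
13+0=13, 13+5=18, 13+10=23, 13+15=28, 13+20=33, 13+25=3, 13+30=8
13 + H = {3, 8, 13, 18, 23, 28, 33} = 3 + H

13 + H = {3, 8, 13, 18, 23, 28, 33}


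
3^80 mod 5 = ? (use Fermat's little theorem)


Fermat's little theorem: if p is prime and gcd(a,p)=1, then a^(p-1) ≡ 1 (mod p)
p = 5 is prime, gcd(3,5) = 1
Reduce exponent: 80 mod 4 = 0
So 3^80 ≡ 3^0 (mod 5)
3^0 = 1

3^80 ≡ 1 (mod 5)


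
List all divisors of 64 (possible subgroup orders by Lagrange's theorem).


Lagrange's theorem: |H| divides |G|
|G| = 64
Divisors of 64: 1, 2, 4, 8, 16, 32, 64

Possible subgroup orders: {1, 2, 4, 8, 16, 32, 64}


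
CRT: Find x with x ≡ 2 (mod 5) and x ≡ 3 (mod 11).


m₁ = 5, m₂ = 11, gcd = 1, so CRT applies. M = m₁·m₂ = 55
Let M₁ = M/m₁ = 11, M₂ = M/m₂ = 5
Find y₁ ≡ M₁⁻¹ (mod m₁): 11⁻¹ ≡ 1 (mod 5)
Find y₂ ≡ M₂⁻¹ (mod m₂): 5⁻¹ ≡ 9 (mod 11)
x = a₁·M₁·y₁ + a₂·M₂·y₂ = 2·11·1 + 3·5·9 = 157
Reduce mod 55: x ≡ 47
Check: 47 mod 5 = 2 ✓, 47 mod 11 = 3 ✓

x ≡ 47 (mod 55)


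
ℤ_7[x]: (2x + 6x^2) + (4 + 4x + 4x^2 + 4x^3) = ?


Add coefficients mod 7:
x^0: 0 + 4 = 4 (mod 7)
x^1: 2 + 4 = 6 (mod 7)
x^2: 6 + 4 = 3 (mod 7)
x^3: 0 + 4 = 4 (mod 7)
Result: 4 + 6x + 3x^2 + 4x^3

f + g = 4 + 6x + 3x^2 + 4x^3


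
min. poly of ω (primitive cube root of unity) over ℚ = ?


ω satisfies x² + x + 1 = 0 (the cyclotomic polynomial Φ₃)

Minimal polynomial: x² + x + 1


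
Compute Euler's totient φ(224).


Factor n: 224 = 2^5 × 7
φ(n) = n · ∏(1 - 1/p) over distinct primes p | n
φ(224) = 224 · (1 - 1/2) · (1 - 1/7) = 96

φ(224) = 96


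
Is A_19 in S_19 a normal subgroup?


H = A_19 in S_19
A_19 has index 2 in S_19, and every subgroup of index 2 is normal

Yes, normal subgroup


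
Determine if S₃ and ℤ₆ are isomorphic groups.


Comparing S₃ and ℤ₆:
S₃ is non-abelian, ℤ₆ is abelian

No, S₃ ≇ ℤ₆


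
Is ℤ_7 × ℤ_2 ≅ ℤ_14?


Comparing ℤ_7 × ℤ_2 and ℤ_14:
gcd(7,2) = 1, so ℤ_7 × ℤ_2 ≅ ℤ_14 (CRT)

Yes, ℤ_7 × ℤ_2 ≅ ℤ_14


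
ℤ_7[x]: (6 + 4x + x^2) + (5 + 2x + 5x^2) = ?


Add coefficients mod 7:
x^0: 6 + 5 = 4 (mod 7)
x^1: 4 + 2 = 6 (mod 7)
x^2: 1 + 5 = 6 (mod 7)
Result: 4 + 6x + 6x^2

f + g = 4 + 6x + 6x^2


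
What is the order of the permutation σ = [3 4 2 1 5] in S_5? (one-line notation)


Cycle decomposition: (1 3 2 4)
Cycle lengths: 4
Order = lcm(4) = 4

ord(σ) = 4


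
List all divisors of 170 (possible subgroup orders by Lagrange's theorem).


Lagrange's theorem: |H| divides |G|
|G| = 170
Divisors of 170: 1, 2, 5, 10, 17, 34, 85, 170

Possible subgroup orders: {1, 2, 5, 10, 17, 34, 85, 170}


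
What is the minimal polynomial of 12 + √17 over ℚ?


Let α = 12 + √17. Then α - 12 = √17, so (α - 12)² = 17, giving α² - 24α + 127 = 0. Degree 2 and α ∉ ℚ, so this is the minimal polynomial.

Minimal polynomial: x² - 24x + 127


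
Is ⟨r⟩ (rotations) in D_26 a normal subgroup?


H = ⟨r⟩ (rotations) in D_26
The rotation subgroup ⟨r⟩ has index 2 in D_26, so it is normal

Yes, normal subgroup


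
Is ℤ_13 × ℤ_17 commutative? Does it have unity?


Direct product ring; commutative with unity (1,1); but (1,0)·(0,1) = (0,0) gives zero divisors, so not an integral domain
Commutative: Yes
Integral domain: No
Has unity: Yes

ℤ_13 × ℤ_17: Commutative=Yes, Unity=Yes


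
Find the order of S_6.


|S_n| = n! (number of permutations of n symbols)
|S_6| = 6! = 720

|S_6| = 720


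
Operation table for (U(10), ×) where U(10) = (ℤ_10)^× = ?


Elements: {1, 3, 7, 9}
Operation: multiplication mod 10
Entry (a, b) = (a × b) mod 10

Cayley table:
  | 1 | 3 | 7 | 9
1 | 1 | 3 | 7 | 9
3 | 3 | 9 | 1 | 7
7 | 7 | 1 | 9 | 3
9 | 9 | 7 | 3 | 1


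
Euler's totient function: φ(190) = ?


Factor n: 190 = 2 × 5 × 19
φ(n) = n · ∏(1 - 1/p) over distinct primes p | n
φ(190) = 190 · (1 - 1/2) · (1 - 1/5) · (1 - 1/19) = 72

φ(190) = 72


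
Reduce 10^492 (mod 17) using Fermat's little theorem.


Fermat's little theorem: if p is prime and gcd(a,p)=1, then a^(p-1) ≡ 1 (mod p)
p = 17 is prime, gcd(10,17) = 1
Reduce exponent: 492 mod 16 = 12
So 10^492 ≡ 10^12 (mod 17)
10^12 mod 17 = 13

10^492 ≡ 13 (mod 17)


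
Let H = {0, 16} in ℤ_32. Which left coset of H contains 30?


30 + H = {30 + h (mod 32) : h ∈ H}
30+0=30, 30+16=14
30 + H = {14, 30} = 14 + H

30 + H = {14, 30}


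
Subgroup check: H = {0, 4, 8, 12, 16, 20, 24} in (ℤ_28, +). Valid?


Subgroup test for H = {0, 4, 8, 12, 16, 20, 24} in (ℤ_28, +):
(1) 0 ∈ H? Yes
(2) Closure: for all a,b ∈ H, (a+b) mod 28 ∈ H? Yes
(3) Inverses: for all a ∈ H, -a mod 28 ∈ H? Yes

Yes, H is a subgroup of ℤ_28


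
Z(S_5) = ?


Z(G) = {g ∈ G | gx = xg for all x ∈ G}
S_n is non-abelian for n ≥ 3; Z(S_5) is trivial

Z(S_5) = {e}


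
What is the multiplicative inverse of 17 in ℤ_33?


Use the extended Euclidean algorithm to write 1 = 17·s + 33·t; then s mod 33 is the inverse.
Euclidean algorithm:
  17 = 0·33 + 17
  33 = 1·17 + 16
  17 = 1·16 + 1
  16 = 16·1 + 0
gcd(17,33) = 1
Back-substitution gives: 17·(2) + 33·(-1) = 1
So 17⁻¹ ≡ 2 ≡ 2 (mod 33)
Check: 17 × 2 = 34 ≡ 1 (mod 33) ✓

17⁻¹ ≡ 2 (mod 33)


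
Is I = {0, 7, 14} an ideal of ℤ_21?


Check ideal conditions for I = {0, 7, 14} in ℤ_21:
(1) I is an additive subgroup? Yes
(2) For r ∈ ℤ_21 and a ∈ I: r·a ∈ I? Yes

Yes, I is an ideal of ℤ_21


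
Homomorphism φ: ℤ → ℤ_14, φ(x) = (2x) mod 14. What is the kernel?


Kernel = preimage of identity
ker(φ) = {x ∈ ℤ : 2x ≡ 0 (mod 14)}. gcd(2,14) = 2, so 2x ≡ 0 (mod 14) ⟺ x ≡ 0 (mod 14/2 = 7). Hence ker(φ) = 7ℤ

ker(φ) = 7ℤ


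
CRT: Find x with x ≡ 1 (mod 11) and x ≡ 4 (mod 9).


m₁ = 11, m₂ = 9, gcd = 1, so CRT applies. M = m₁·m₂ = 99
Let M₁ = M/m₁ = 9, M₂ = M/m₂ = 11
Find y₁ ≡ M₁⁻¹ (mod m₁): 9⁻¹ ≡ 5 (mod 11)
Find y₂ ≡ M₂⁻¹ (mod m₂): 11⁻¹ ≡ 5 (mod 9)
x = a₁·M₁·y₁ + a₂·M₂·y₂ = 1·9·5 + 4·11·5 = 265
Reduce mod 99: x ≡ 67
Check: 67 mod 11 = 1 ✓, 67 mod 9 = 4 ✓

x ≡ 67 (mod 99)


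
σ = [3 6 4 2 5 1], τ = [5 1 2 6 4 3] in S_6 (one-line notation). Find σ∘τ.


σ∘τ: apply τ first, then σ
1 →τ 5 →σ 5
2 →τ 1 →σ 3
3 →τ 2 →σ 6
4 →τ 6 →σ 1
5 →τ 4 →σ 2
6 →τ 3 →σ 4

σ∘τ = [5 3 6 1 2 4]


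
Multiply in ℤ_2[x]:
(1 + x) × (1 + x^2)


Expand and collect like terms; reduce coefficients mod 2:
x^0: 1·1 = 1 ≡ 1 (mod 2)
x^1: 1·0 + 1·1 = 1 ≡ 1 (mod 2)
x^2: 1·1 + 1·0 = 1 ≡ 1 (mod 2)
x^3: 1·1 = 1 ≡ 1 (mod 2)
Result: 1 + x + x^2 + x^3

f · g = 1 + x + x^2 + x^3


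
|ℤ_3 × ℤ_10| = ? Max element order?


|ℤ_3 × ℤ_10| = 3 × 10 = 30
Max element order = lcm(3,10) = 30
Cyclic? Yes (gcd=1)

|ℤ_3×ℤ_10| = 30, max element order = 30


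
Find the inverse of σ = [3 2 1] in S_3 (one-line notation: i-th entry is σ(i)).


To find σ⁻¹, swap domain and range:
σ(1) = 3 → σ⁻¹(3) = 1
σ(2) = 2 → σ⁻¹(2) = 2
σ(3) = 1 → σ⁻¹(1) = 3

σ⁻¹ = [3 2 1]


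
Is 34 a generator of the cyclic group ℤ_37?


g generates ℤ_n iff gcd(g, n) = 1
gcd(34, 37) = 1
Since gcd = 1, 34 is a generator.

Yes, 34 generates ℤ_37


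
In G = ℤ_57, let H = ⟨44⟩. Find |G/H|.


|⟨44⟩| = n / gcd(44, 57) = 57 / 1 = 57
H is normal (ℤ_57 is abelian).
|G/H| = |G| / |H| = 57 / 57 = 1

|G/H| = 1


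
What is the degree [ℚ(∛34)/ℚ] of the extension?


∛34 has minimal polynomial x³ - 34 (irreducible over ℚ since 34 is not a perfect cube)

[ℚ(∛34)/ℚ] = 3


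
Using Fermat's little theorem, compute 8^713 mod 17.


Fermat's little theorem: if p is prime and gcd(a,p)=1, then a^(p-1) ≡ 1 (mod p)
p = 17 is prime, gcd(8,17) = 1
Reduce exponent: 713 mod 16 = 9
So 8^713 ≡ 8^9 (mod 17)
8^9 mod 17 = 8

8^713 ≡ 8 (mod 17)


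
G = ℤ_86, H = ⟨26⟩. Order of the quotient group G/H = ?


|⟨26⟩| = n / gcd(26, 86) = 86 / 2 = 43
H is normal (ℤ_86 is abelian).
|G/H| = |G| / |H| = 86 / 43 = 2

|G/H| = 2


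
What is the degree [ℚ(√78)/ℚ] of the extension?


√78 has minimal polynomial x² - 78 (irreducible over ℚ since 78 is squarefree)

[ℚ(√78)/ℚ] = 2


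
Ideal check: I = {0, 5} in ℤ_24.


Check ideal conditions for I = {0, 5} in ℤ_24:
(1) I is an additive subgroup? No
(2) For r ∈ ℤ_24 and a ∈ I: r·a ∈ I? No  [counterexample: r=2, a=5, r·a mod 24 = 10 ∉ I]

No, I is not an ideal of ℤ_24


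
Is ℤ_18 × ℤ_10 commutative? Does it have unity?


Direct product ring; commutative with unity (1,1); but (1,0)·(0,1) = (0,0) gives zero divisors, so not an integral domain
Commutative: Yes
Integral domain: No
Has unity: Yes

ℤ_18 × ℤ_10: Commutative=Yes, Unity=Yes


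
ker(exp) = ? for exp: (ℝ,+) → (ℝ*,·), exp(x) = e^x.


Kernel = preimage of identity
ker(exp) = {x ∈ ℝ | e^x = 1} = {0}

ker(exp) = {0}


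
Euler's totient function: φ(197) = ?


Factor n: 197 = 197
φ(n) = n · ∏(1 - 1/p) over distinct primes p | n
φ(197) = 197 · (1 - 1/197) = 196

φ(197) = 196


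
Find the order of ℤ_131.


ℤ_n has n elements.

|ℤ_131| = 131


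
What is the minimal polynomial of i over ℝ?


i satisfies x² + 1 = 0, irreducible over ℝ

Minimal polynomial: x² + 1


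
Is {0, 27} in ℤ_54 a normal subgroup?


H = {0, 27} in ℤ_54
ℤ_54 is abelian; every subgroup of an abelian group is normal

Yes, normal subgroup


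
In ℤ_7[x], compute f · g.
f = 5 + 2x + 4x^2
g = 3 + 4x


Expand and collect like terms; reduce coefficients mod 7:
x^0: 5·3 = 15 ≡ 1 (mod 7)
x^1: 5·4 + 2·3 = 26 ≡ 5 (mod 7)
x^2: 2·4 + 4·3 = 20 ≡ 6 (mod 7)
x^3: 4·4 = 16 ≡ 2 (mod 7)
Result: 1 + 5x + 6x^2 + 2x^3

f · g = 1 + 5x + 6x^2 + 2x^3


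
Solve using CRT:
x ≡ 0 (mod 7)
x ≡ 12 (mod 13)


m₁ = 7, m₂ = 13, gcd = 1, so CRT applies. M = m₁·m₂ = 91
Let M₁ = M/m₁ = 13, M₂ = M/m₂ = 7
Find y₁ ≡ M₁⁻¹ (mod m₁): 13⁻¹ ≡ 6 (mod 7)
Find y₂ ≡ M₂⁻¹ (mod m₂): 7⁻¹ ≡ 2 (mod 13)
x = a₁·M₁·y₁ + a₂·M₂·y₂ = 0·13·6 + 12·7·2 = 168
Reduce mod 91: x ≡ 77
Check: 77 mod 7 = 0 ✓, 77 mod 13 = 12 ✓

x ≡ 77 (mod 91)


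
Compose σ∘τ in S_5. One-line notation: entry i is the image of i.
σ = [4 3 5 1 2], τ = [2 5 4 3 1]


σ∘τ: apply τ first, then σ
1 →τ 2 →σ 3
2 →τ 5 →σ 2
3 →τ 4 →σ 1
4 →τ 3 →σ 5
5 →τ 1 →σ 4

σ∘τ = [3 2 1 5 4]


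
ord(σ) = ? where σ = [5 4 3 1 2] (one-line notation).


Cycle decomposition: (1 5 2 4)
Cycle lengths: 4
Order = lcm(4) = 4

ord(σ) = 4


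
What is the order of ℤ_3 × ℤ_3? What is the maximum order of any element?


|ℤ_3 × ℤ_3| = 3 × 3 = 9
Max element order = lcm(3,3) = 3
Cyclic? No (gcd=3)

|ℤ_3×ℤ_3| = 9, max element order = 3


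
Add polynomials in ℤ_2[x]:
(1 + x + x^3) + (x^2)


Add coefficients mod 2:
x^0: 1 + 0 = 1 (mod 2)
x^1: 1 + 0 = 1 (mod 2)
x^2: 0 + 1 = 1 (mod 2)
x^3: 1 + 0 = 1 (mod 2)
Result: 1 + x + x^2 + x^3

f + g = 1 + x + x^2 + x^3


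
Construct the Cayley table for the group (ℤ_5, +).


Elements: {0, 1, 2, 3, 4}
Operation: addition mod 5
Entry (a, b) = (a + b) mod 5

Cayley table:
  | 0 | 1 | 2 | 3 | 4
0 | 0 | 1 | 2 | 3 | 4
1 | 1 | 2 | 3 | 4 | 0
2 | 2 | 3 | 4 | 0 | 1
3 | 3 | 4 | 0 | 1 | 2
4 | 4 | 0 | 1 | 2 | 3


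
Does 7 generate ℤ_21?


g generates ℤ_n iff gcd(g, n) = 1
gcd(7, 21) = 7
Since gcd = 7 ≠ 1, ⟨7⟩ has order 3 < 21, so 7 is not a generator.

No, 7 does not generate ℤ_21


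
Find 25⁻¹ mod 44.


Use the extended Euclidean algorithm to write 1 = 25·s + 44·t; then s mod 44 is the inverse.
Euclidean algorithm:
  25 = 0·44 + 25
  44 = 1·25 + 19
  25 = 1·19 + 6
  19 = 3·6 + 1
  6 = 6·1 + 0
gcd(25,44) = 1
Back-substitution gives: 25·(-7) + 44·(4) = 1
So 25⁻¹ ≡ -7 ≡ 37 (mod 44)
Check: 25 × 37 = 925 ≡ 1 (mod 44) ✓

25⁻¹ ≡ 37 (mod 44)


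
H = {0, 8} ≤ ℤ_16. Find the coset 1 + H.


1 + H = {1 + h (mod 16) : h ∈ H}
1+0=1, 1+8=9

1 + H = {1, 9}


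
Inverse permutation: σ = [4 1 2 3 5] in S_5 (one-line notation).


To find σ⁻¹, swap domain and range:
σ(1) = 4 → σ⁻¹(4) = 1
σ(2) = 1 → σ⁻¹(1) = 2
σ(3) = 2 → σ⁻¹(2) = 3
σ(4) = 3 → σ⁻¹(3) = 4
σ(5) = 5 → σ⁻¹(5) = 5

σ⁻¹ = [2 3 4 1 5]


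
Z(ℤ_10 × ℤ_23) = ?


Z(G) = {g ∈ G | gx = xg for all x ∈ G}
Direct product of abelian groups is abelian, so Z(G) = G

Z(ℤ_10 × ℤ_23) = ℤ_10 × ℤ_23


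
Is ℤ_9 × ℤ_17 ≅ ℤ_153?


Comparing ℤ_9 × ℤ_17 and ℤ_153:
gcd(9,17) = 1, so ℤ_9 × ℤ_17 ≅ ℤ_153 (CRT)

Yes, ℤ_9 × ℤ_17 ≅ ℤ_153


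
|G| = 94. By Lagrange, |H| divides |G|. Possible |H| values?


Lagrange's theorem: |H| divides |G|
|G| = 94
Divisors of 94: 1, 2, 47, 94

Possible subgroup orders: {1, 2, 47, 94}


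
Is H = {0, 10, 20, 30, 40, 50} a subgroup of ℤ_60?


Subgroup test for H = {0, 10, 20, 30, 40, 50} in (ℤ_60, +):
(1) 0 ∈ H? Yes
(2) Closure: for all a,b ∈ H, (a+b) mod 60 ∈ H? Yes
(3) Inverses: for all a ∈ H, -a mod 60 ∈ H? Yes

Yes, H is a subgroup of ℤ_60


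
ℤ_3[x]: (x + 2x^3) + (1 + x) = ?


Add coefficients mod 3:
x^0: 0 + 1 = 1 (mod 3)
x^1: 1 + 1 = 2 (mod 3)
x^2: 0 + 0 = 0 (mod 3)
x^3: 2 + 0 = 2 (mod 3)
Result: 1 + 2x + 2x^3

f + g = 1 + 2x + 2x^3


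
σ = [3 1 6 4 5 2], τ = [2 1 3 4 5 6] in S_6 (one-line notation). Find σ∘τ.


σ∘τ: apply τ first, then σ
1 →τ 2 →σ 1
2 →τ 1 →σ 3
3 →τ 3 →σ 6
4 →τ 4 →σ 4
5 →τ 5 →σ 5
6 →τ 6 →σ 2

σ∘τ = [1 3 6 4 5 2]


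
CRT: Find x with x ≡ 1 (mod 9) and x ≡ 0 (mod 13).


m₁ = 9, m₂ = 13, gcd = 1, so CRT applies. M = m₁·m₂ = 117
Let M₁ = M/m₁ = 13, M₂ = M/m₂ = 9
Find y₁ ≡ M₁⁻¹ (mod m₁): 13⁻¹ ≡ 7 (mod 9)
Find y₂ ≡ M₂⁻¹ (mod m₂): 9⁻¹ ≡ 3 (mod 13)
x = a₁·M₁·y₁ + a₂·M₂·y₂ = 1·13·7 + 0·9·3 = 91
Reduce mod 117: x ≡ 91
Check: 91 mod 9 = 1 ✓, 91 mod 13 = 0 ✓

x ≡ 91 (mod 117)


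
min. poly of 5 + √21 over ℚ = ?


Let α = 5 + √21. Then α - 5 = √21, so (α - 5)² = 21, giving α² - 10α + 4 = 0. Degree 2 and α ∉ ℚ, so this is the minimal polynomial.

Minimal polynomial: x² - 10x + 4


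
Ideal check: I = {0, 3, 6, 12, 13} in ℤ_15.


Check ideal conditions for I = {0, 3, 6, 12, 13} in ℤ_15:
(1) I is an additive subgroup? No
(2) For r ∈ ℤ_15 and a ∈ I: r·a ∈ I? No  [counterexample: r=2, a=12, r·a mod 15 = 9 ∉ I]

No, I is not an ideal of ℤ_15


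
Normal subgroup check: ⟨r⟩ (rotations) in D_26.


H = ⟨r⟩ (rotations) in D_26
The rotation subgroup ⟨r⟩ has index 2 in D_26, so it is normal

Yes, normal subgroup


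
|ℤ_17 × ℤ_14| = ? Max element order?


|ℤ_17 × ℤ_14| = 17 × 14 = 238
Max element order = lcm(17,14) = 238
Cyclic? Yes (gcd=1)

|ℤ_17×ℤ_14| = 238, max element order = 238


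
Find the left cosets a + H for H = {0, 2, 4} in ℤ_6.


H = {0, 2, 4}, |H| = 3
Number of cosets = |G|/|H| = 6/3 = 2
0 + H = {0, 2, 4}
1 + H = {1, 3, 5}

Cosets: 0+H={0,2,4}; 1+H={1,3,5}


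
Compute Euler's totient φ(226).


Factor n: 226 = 2 × 113
φ(n) = n · ∏(1 - 1/p) over distinct primes p | n
φ(226) = 226 · (1 - 1/2) · (1 - 1/113) = 112

φ(226) = 112


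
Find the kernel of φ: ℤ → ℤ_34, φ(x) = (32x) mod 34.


Kernel = preimage of identity
ker(φ) = {x ∈ ℤ : 32x ≡ 0 (mod 34)}. gcd(32,34) = 2, so 32x ≡ 0 (mod 34) ⟺ x ≡ 0 (mod 34/2 = 17). Hence ker(φ) = 17ℤ

ker(φ) = 17ℤ


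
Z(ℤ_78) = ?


Z(G) = {g ∈ G | gx = xg for all x ∈ G}
ℤ_78 is abelian, so Z(G) = G

Z(ℤ_78) = ℤ_78


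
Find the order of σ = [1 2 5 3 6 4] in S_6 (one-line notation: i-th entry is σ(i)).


Cycle decomposition: (3 5 6 4)
Cycle lengths: 4
Order = lcm(4) = 4

ord(σ) = 4


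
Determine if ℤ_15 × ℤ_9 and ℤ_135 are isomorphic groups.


Comparing ℤ_15 × ℤ_9 and ℤ_135:
gcd(15,9) = 3 ≠ 1. Max element order in ℤ_15×ℤ_9 is lcm(15,9) = 45 < 135, so it has no element of order 135

No, ℤ_15 × ℤ_9 ≇ ℤ_135


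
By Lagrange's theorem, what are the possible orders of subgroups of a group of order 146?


Lagrange's theorem: |H| divides |G|
|G| = 146
Divisors of 146: 1, 2, 73, 146

Possible subgroup orders: {1, 2, 73, 146}


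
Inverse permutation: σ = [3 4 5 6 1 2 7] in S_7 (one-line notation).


To find σ⁻¹, swap domain and range:
σ(1) = 3 → σ⁻¹(3) = 1
σ(2) = 4 → σ⁻¹(4) = 2
σ(3) = 5 → σ⁻¹(5) = 3
σ(4) = 6 → σ⁻¹(6) = 4
σ(5) = 1 → σ⁻¹(1) = 5
σ(6) = 2 → σ⁻¹(2) = 6
σ(7) = 7 → σ⁻¹(7) = 7

σ⁻¹ = [5 6 1 2 3 4 7]


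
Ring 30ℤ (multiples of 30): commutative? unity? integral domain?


30ℤ is a commutative ring under +,× but has no multiplicative identity (1 ∉ 30ℤ); it has no zero divisors, but without unity it is not an integral domain
Commutative: Yes
Integral domain: No
Has unity: No

30ℤ (multiples of 30): Commutative=Yes, Unity=No


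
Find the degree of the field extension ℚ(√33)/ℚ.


√33 has minimal polynomial x² - 33 (irreducible over ℚ since 33 is squarefree)

[ℚ(√33)/ℚ] = 2


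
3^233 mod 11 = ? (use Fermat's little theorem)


Fermat's little theorem: if p is prime and gcd(a,p)=1, then a^(p-1) ≡ 1 (mod p)
p = 11 is prime, gcd(3,11) = 1
Reduce exponent: 233 mod 10 = 3
So 3^233 ≡ 3^3 (mod 11)
3^3 mod 11 = 5

3^233 ≡ 5 (mod 11)


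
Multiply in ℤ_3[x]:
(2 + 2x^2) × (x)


Expand and collect like terms; reduce coefficients mod 3:
x^0: 2·0 = 0 ≡ 0 (mod 3)
x^1: 2·1 + 0·0 = 2 ≡ 2 (mod 3)
x^2: 0·1 + 2·0 = 0 ≡ 0 (mod 3)
x^3: 2·1 = 2 ≡ 2 (mod 3)
Result: 2x + 2x^3

f · g = 2x + 2x^3


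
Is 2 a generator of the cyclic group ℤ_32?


g generates ℤ_n iff gcd(g, n) = 1
gcd(2, 32) = 2
Since gcd = 2 ≠ 1, ⟨2⟩ has order 16 < 32, so 2 is not a generator.

No, 2 does not generate ℤ_32


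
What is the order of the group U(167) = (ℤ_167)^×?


U(n) is the group of units mod n; |U(n)| = φ(n)
|U(167)| = φ(167) = 166

|U(167) = (ℤ_167)^×| = 166


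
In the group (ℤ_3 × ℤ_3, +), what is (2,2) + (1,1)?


Operation: componentwise addition mod (3, 3)
(2,2) + (1,1) = ((a₁+b₁) mod 3, (a₂+b₂) mod 3) with a = (2,2), b = (1,1)

(2,2) + (1,1) = (0,0)


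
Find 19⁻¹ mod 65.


Use the extended Euclidean algorithm to write 1 = 19·s + 65·t; then s mod 65 is the inverse.
Euclidean algorithm:
  19 = 0·65 + 19
  65 = 3·19 + 8
  19 = 2·8 + 3
  8 = 2·3 + 2
  3 = 1·2 + 1
  2 = 2·1 + 0
gcd(19,65) = 1
Back-substitution gives: 19·(24) + 65·(-7) = 1
So 19⁻¹ ≡ 24 ≡ 24 (mod 65)
Check: 19 × 24 = 456 ≡ 1 (mod 65) ✓

19⁻¹ ≡ 24 (mod 65)


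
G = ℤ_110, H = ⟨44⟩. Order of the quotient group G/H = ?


|⟨44⟩| = n / gcd(44, 110) = 110 / 22 = 5
H is normal (ℤ_110 is abelian).
|G/H| = |G| / |H| = 110 / 5 = 22

|G/H| = 22


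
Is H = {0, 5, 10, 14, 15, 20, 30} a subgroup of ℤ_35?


Subgroup test for H = {0, 5, 10, 14, 15, 20, 30} in (ℤ_35, +):
(1) 0 ∈ H? Yes
(2) Closure: for all a,b ∈ H, (a+b) mod 35 ∈ H? No  [counterexample: 5 + 14 = 19 ∉ H]
(3) Inverses: for all a ∈ H, -a mod 35 ∈ H? No

No, H is not a subgroup of ℤ_35


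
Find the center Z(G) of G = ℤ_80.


Z(G) = {g ∈ G | gx = xg for all x ∈ G}
ℤ_80 is abelian, so Z(G) = G

Z(ℤ_80) = ℤ_80


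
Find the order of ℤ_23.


ℤ_n has n elements.

|ℤ_23| = 23


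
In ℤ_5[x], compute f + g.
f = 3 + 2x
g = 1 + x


Add coefficients mod 5:
x^0: 3 + 1 = 4 (mod 5)
x^1: 2 + 1 = 3 (mod 5)
Result: 4 + 3x

f + g = 4 + 3x


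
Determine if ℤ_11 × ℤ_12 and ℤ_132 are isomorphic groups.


Comparing ℤ_11 × ℤ_12 and ℤ_132:
gcd(11,12) = 1, so ℤ_11 × ℤ_12 ≅ ℤ_132 (CRT)

Yes, ℤ_11 × ℤ_12 ≅ ℤ_132


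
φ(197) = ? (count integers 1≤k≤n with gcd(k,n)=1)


Factor n: 197 = 197
φ(n) = n · ∏(1 - 1/p) over distinct primes p | n
φ(197) = 197 · (1 - 1/197) = 196

φ(197) = 196


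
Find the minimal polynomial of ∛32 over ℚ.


∛32 satisfies x³ - 32 = 0, irreducible over ℚ (no rational root; 32 is not a perfect cube)

Minimal polynomial: x³ - 32


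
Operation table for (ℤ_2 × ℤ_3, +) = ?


Elements: {(0,0), (0,1), (0,2), (1,0), (1,1), (1,2)}
Operation: componentwise addition mod (2, 3)
Entry (a, b) = ((a₁+b₁) mod 2, (a₂+b₂) mod 3)

Cayley table:
      | (0,0) | (0,1) | (0,2) | (1,0) | (1,1) | (1,2)
(0,0) | (0,0) | (0,1) | (0,2) | (1,0) | (1,1) | (1,2)
(0,1) | (0,1) | (0,2) | (0,0) | (1,1) | (1,2) | (1,0)
(0,2) | (0,2) | (0,0) | (0,1) | (1,2) | (1,0) | (1,1)
(1,0) | (1,0) | (1,1) | (1,2) | (0,0) | (0,1) | (0,2)
(1,1) | (1,1) | (1,2) | (1,0) | (0,1) | (0,2) | (0,0)
(1,2) | (1,2) | (1,0) | (1,1) | (0,2) | (0,0) | (0,1)


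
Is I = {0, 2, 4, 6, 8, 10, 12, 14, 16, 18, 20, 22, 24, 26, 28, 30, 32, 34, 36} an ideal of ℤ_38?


Check ideal conditions for I = {0, 2, 4, 6, 8, 10, 12, 14, 16, 18, 20, 22, 24, 26, 28, 30, 32, 34, 36} in ℤ_38:
(1) I is an additive subgroup? Yes
(2) For r ∈ ℤ_38 and a ∈ I: r·a ∈ I? Yes

Yes, I is an ideal of ℤ_38


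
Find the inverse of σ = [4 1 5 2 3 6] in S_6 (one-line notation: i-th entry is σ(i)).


To find σ⁻¹, swap domain and range:
σ(1) = 4 → σ⁻¹(4) = 1
σ(2) = 1 → σ⁻¹(1) = 2
σ(3) = 5 → σ⁻¹(5) = 3
σ(4) = 2 → σ⁻¹(2) = 4
σ(5) = 3 → σ⁻¹(3) = 5
σ(6) = 6 → σ⁻¹(6) = 6

σ⁻¹ = [2 4 5 1 3 6]


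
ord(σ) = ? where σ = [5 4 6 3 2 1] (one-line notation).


Cycle decomposition: (1 5 2 4 3 6)
Cycle lengths: 6
Order = lcm(6) = 6

ord(σ) = 6


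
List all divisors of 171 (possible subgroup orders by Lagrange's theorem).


Lagrange's theorem: |H| divides |G|
|G| = 171
Divisors of 171: 1, 3, 9, 19, 57, 171

Possible subgroup orders: {1, 3, 9, 19, 57, 171}


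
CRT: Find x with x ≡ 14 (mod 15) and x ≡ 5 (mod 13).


m₁ = 15, m₂ = 13, gcd = 1, so CRT applies. M = m₁·m₂ = 195
Let M₁ = M/m₁ = 13, M₂ = M/m₂ = 15
Find y₁ ≡ M₁⁻¹ (mod m₁): 13⁻¹ ≡ 7 (mod 15)
Find y₂ ≡ M₂⁻¹ (mod m₂): 15⁻¹ ≡ 7 (mod 13)
x = a₁·M₁·y₁ + a₂·M₂·y₂ = 14·13·7 + 5·15·7 = 1799
Reduce mod 195: x ≡ 44
Check: 44 mod 15 = 14 ✓, 44 mod 13 = 5 ✓

x ≡ 44 (mod 195)


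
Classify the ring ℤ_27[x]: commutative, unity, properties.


ℤ_27 has zero divisors (3·9 ≡ 0), and these lift to constant zero divisors in ℤ_27[x]; so not an integral domain
Commutative: Yes
Integral domain: No
Has unity: Yes

ℤ_27[x]: Commutative=Yes, Unity=Yes


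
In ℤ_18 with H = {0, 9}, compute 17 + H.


17 + H = {17 + h (mod 18) : h ∈ H}
17+0=17, 17+9=8
17 + H = {8, 17} = 8 + H

17 + H = {8, 17}


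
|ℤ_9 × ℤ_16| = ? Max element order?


|ℤ_9 × ℤ_16| = 9 × 16 = 144
Max element order = lcm(9,16) = 144
Cyclic? Yes (gcd=1)

|ℤ_9×ℤ_16| = 144, max element order = 144


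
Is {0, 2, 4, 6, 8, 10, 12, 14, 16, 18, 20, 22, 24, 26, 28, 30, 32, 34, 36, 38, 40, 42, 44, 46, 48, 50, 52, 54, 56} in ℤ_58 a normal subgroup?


H = {0, 2, 4, 6, 8, 10, 12, 14, 16, 18, 20, 22, 24, 26, 28, 30, 32, 34, 36, 38, 40, 42, 44, 46, 48, 50, 52, 54, 56} in ℤ_58
ℤ_58 is abelian; every subgroup of an abelian group is normal

Yes, normal subgroup


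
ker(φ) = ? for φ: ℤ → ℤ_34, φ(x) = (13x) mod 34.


Kernel = preimage of identity
ker(φ) = {x ∈ ℤ : 13x ≡ 0 (mod 34)}. gcd(13,34) = 1, so 13x ≡ 0 (mod 34) ⟺ x ≡ 0 (mod 34/1 = 34). Hence ker(φ) = 34ℤ

ker(φ) = 34ℤ


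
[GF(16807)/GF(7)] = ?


GF(16807) = GF(7^5), so the extension degree is 5

[GF(16807)/GF(7)] = 5


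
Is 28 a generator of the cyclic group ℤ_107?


g generates ℤ_n iff gcd(g, n) = 1
gcd(28, 107) = 1
Since gcd = 1, 28 is a generator.

Yes, 28 generates ℤ_107


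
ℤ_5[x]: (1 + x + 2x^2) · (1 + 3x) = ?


Expand and collect like terms; reduce coefficients mod 5:
x^0: 1·1 = 1 ≡ 1 (mod 5)
x^1: 1·3 + 1·1 = 4 ≡ 4 (mod 5)
x^2: 1·3 + 2·1 = 5 ≡ 0 (mod 5)
x^3: 2·3 = 6 ≡ 1 (mod 5)
Result: 1 + 4x + x^3

f · g = 1 + 4x + x^3


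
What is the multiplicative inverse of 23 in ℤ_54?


Use the extended Euclidean algorithm to write 1 = 23·s + 54·t; then s mod 54 is the inverse.
Euclidean algorithm:
  23 = 0·54 + 23
  54 = 2·23 + 8
  23 = 2·8 + 7
  8 = 1·7 + 1
  7 = 7·1 + 0
gcd(23,54) = 1
Back-substitution gives: 23·(-7) + 54·(3) = 1
So 23⁻¹ ≡ -7 ≡ 47 (mod 54)
Check: 23 × 47 = 1081 ≡ 1 (mod 54) ✓

23⁻¹ ≡ 47 (mod 54)


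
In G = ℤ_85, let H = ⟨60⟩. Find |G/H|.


|⟨60⟩| = n / gcd(60, 85) = 85 / 5 = 17
H is normal (ℤ_85 is abelian).
|G/H| = |G| / |H| = 85 / 17 = 5

|G/H| = 5


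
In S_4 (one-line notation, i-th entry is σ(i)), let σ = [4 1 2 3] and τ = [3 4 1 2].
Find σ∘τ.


σ∘τ: apply τ first, then σ
1 →τ 3 →σ 2
2 →τ 4 →σ 3
3 →τ 1 →σ 4
4 →τ 2 →σ 1

σ∘τ = [2 3 4 1]


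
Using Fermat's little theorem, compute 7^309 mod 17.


Fermat's little theorem: if p is prime and gcd(a,p)=1, then a^(p-1) ≡ 1 (mod p)
p = 17 is prime, gcd(7,17) = 1
Reduce exponent: 309 mod 16 = 5
So 7^309 ≡ 7^5 (mod 17)
7^5 mod 17 = 11

7^309 ≡ 11 (mod 17)


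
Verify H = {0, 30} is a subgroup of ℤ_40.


Subgroup test for H = {0, 30} in (ℤ_40, +):
(1) 0 ∈ H? Yes
(2) Closure: for all a,b ∈ H, (a+b) mod 40 ∈ H? No  [counterexample: 30 + 30 = 20 ∉ H]
(3) Inverses: for all a ∈ H, -a mod 40 ∈ H? No

No, H is not a subgroup of ℤ_40


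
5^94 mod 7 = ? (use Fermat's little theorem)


Fermat's little theorem: if p is prime and gcd(a,p)=1, then a^(p-1) ≡ 1 (mod p)
p = 7 is prime, gcd(5,7) = 1
Reduce exponent: 94 mod 6 = 4
So 5^94 ≡ 5^4 (mod 7)
5^4 mod 7 = 2

5^94 ≡ 2 (mod 7)


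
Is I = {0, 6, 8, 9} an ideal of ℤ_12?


Check ideal conditions for I = {0, 6, 8, 9} in ℤ_12:
(1) I is an additive subgroup? No
(2) For r ∈ ℤ_12 and a ∈ I: r·a ∈ I? No  [counterexample: r=2, a=8, r·a mod 12 = 4 ∉ I]

No, I is not an ideal of ℤ_12


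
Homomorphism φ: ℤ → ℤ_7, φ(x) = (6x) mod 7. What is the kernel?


Kernel = preimage of identity
ker(φ) = {x ∈ ℤ : 6x ≡ 0 (mod 7)}. gcd(6,7) = 1, so 6x ≡ 0 (mod 7) ⟺ x ≡ 0 (mod 7/1 = 7). Hence ker(φ) = 7ℤ

ker(φ) = 7ℤ


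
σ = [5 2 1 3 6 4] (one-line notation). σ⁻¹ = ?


To find σ⁻¹, swap domain and range:
σ(1) = 5 → σ⁻¹(5) = 1
σ(2) = 2 → σ⁻¹(2) = 2
σ(3) = 1 → σ⁻¹(1) = 3
σ(4) = 3 → σ⁻¹(3) = 4
σ(5) = 6 → σ⁻¹(6) = 5
σ(6) = 4 → σ⁻¹(4) = 6

σ⁻¹ = [3 2 4 6 1 5]


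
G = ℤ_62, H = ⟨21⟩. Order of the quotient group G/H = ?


|⟨21⟩| = n / gcd(21, 62) = 62 / 1 = 62
H is normal (ℤ_62 is abelian).
|G/H| = |G| / |H| = 62 / 62 = 1

|G/H| = 1


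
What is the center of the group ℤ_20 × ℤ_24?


Z(G) = {g ∈ G | gx = xg for all x ∈ G}
Direct product of abelian groups is abelian, so Z(G) = G

Z(ℤ_20 × ℤ_24) = ℤ_20 × ℤ_24


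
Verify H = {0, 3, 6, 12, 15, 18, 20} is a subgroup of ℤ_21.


Subgroup test for H = {0, 3, 6, 12, 15, 18, 20} in (ℤ_21, +):
(1) 0 ∈ H? Yes
(2) Closure: for all a,b ∈ H, (a+b) mod 21 ∈ H? No  [counterexample: 3 + 6 = 9 ∉ H]
(3) Inverses: for all a ∈ H, -a mod 21 ∈ H? No

No, H is not a subgroup of ℤ_21


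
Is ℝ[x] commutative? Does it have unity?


Polynomial ring over ℝ (an integral domain) is a commutative integral domain with unity 1
Commutative: Yes
Integral domain: Yes
Has unity: Yes

ℝ[x]: Commutative=Yes, Unity=Yes
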